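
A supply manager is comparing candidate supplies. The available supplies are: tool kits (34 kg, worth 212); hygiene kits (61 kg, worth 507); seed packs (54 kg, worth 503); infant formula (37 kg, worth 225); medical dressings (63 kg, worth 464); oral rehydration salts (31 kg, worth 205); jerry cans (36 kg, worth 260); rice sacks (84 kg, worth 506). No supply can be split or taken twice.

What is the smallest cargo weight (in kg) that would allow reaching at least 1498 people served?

199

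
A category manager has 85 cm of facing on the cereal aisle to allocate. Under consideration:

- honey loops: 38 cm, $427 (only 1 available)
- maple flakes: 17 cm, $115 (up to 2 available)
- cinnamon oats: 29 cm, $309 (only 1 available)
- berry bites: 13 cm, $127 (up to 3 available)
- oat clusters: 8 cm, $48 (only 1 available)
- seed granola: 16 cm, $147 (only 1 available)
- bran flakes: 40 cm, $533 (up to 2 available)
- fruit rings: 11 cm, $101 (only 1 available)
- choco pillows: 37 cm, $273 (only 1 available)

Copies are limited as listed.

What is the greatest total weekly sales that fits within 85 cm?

1066

Taking 2×bran flakes: 80 cm used, 1066 in weekly sales.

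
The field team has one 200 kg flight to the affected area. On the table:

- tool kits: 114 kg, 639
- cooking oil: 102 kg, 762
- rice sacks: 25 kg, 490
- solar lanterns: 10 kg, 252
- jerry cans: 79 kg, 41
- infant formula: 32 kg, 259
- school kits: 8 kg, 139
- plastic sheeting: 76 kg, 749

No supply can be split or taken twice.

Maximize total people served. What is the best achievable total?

1902

Density check — solar lanterns 25.20, rice sacks 19.60, school kits 17.38, plastic sheeting 9.86 are the best per kg.
Greedy by ratio would take rice sacks + solar lanterns + infant formula + school kits + plastic sheeting: 151 kg used, total 1889.
Dropping plastic sheeting frees 76 kg; slotting in cooking oil (102 kg) lifts the total to 1902 at 177 kg.
Cooking oil + solar lanterns + school kits + plastic sheeting matches that 1902 at 196 kg; no feasible combination exceeds it.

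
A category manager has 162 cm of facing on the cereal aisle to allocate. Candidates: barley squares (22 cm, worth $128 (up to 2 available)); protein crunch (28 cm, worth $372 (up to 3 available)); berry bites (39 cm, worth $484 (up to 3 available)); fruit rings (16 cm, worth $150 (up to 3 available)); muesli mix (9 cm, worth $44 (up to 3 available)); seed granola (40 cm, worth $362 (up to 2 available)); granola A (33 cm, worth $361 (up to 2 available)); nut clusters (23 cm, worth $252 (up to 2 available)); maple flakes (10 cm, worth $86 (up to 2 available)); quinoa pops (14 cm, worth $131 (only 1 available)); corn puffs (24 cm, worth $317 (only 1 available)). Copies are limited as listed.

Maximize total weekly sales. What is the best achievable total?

2084

Greedy by ratio would take 3×protein crunch + berry bites + quinoa pops + corn puffs: 161 cm used, total 2048.
Dropping quinoa pops and corn puffs frees 38 cm; slotting in berry bites (39 cm) lifts the total to 2084 at 162 cm.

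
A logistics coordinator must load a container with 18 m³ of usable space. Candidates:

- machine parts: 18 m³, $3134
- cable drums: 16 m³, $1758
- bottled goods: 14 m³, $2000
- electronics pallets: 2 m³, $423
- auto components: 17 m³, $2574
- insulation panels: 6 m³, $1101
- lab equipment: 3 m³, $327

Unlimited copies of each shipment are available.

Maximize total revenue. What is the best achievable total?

3807

The ratio ordering already packs tightly: 9×electronics pallets, 18 m³, 3807.
Nothing else within 18 m³ beats 3807.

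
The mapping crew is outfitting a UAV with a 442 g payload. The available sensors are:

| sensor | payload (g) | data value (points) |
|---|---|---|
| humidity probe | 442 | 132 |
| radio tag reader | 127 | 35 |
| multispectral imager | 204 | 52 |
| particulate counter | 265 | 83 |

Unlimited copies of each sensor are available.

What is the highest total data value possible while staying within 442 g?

132

Density check — particulate counter 0.31, humidity probe 0.30, radio tag reader 0.28 are the best per g.
Taking the top-ratio sensors first gives radio tag reader + particulate counter for 118 (392 g).
Replace radio tag reader and particulate counter with humidity probe: the trade gains 14 net, giving 132 at 442 g.
No other feasible combination exceeds 132.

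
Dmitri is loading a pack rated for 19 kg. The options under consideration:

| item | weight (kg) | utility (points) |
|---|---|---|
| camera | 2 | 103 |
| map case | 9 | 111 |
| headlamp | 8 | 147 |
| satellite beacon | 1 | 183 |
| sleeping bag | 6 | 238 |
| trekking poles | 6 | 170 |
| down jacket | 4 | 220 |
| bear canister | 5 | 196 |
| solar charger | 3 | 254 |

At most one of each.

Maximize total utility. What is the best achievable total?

1091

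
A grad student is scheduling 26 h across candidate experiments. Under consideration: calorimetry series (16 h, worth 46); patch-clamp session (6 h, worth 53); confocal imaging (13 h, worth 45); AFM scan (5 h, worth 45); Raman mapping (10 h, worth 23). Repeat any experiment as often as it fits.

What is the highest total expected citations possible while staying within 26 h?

233

Greedy by ratio would take 5×AFM scan: 25 h used, total 225.
Dropping AFM scan frees 5 h; slotting in patch-clamp session (6 h) lifts the total to 233 at 26 h.
Nothing else within 26 h beats 233.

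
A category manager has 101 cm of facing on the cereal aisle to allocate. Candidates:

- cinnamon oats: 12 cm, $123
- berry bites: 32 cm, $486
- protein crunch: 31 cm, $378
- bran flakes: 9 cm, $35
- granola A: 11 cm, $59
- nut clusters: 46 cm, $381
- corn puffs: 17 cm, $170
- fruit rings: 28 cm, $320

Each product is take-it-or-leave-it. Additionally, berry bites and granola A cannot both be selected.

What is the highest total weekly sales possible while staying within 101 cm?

Taking berry bites + protein crunch + bran flakes + fruit rings: 100 cm used, 1219 in weekly sales.
No other feasible combination exceeds 1219.

1219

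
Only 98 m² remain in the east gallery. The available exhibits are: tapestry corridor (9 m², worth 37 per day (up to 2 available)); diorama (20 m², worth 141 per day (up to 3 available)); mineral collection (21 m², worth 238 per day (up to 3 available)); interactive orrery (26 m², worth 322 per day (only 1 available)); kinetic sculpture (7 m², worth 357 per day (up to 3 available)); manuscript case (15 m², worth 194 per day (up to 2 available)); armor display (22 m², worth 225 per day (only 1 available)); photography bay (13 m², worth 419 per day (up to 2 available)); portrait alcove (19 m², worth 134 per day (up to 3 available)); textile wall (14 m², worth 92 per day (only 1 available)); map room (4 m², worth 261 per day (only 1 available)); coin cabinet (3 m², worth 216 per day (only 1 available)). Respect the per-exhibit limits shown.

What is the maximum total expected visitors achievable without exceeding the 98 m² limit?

2902

A density-first pass picks 3×kinetic sculpture + 2×manuscript case + 2×photography bay + textile wall + map room + coin cabinet — 2866 at 98 m².
The 29 m² tied up in manuscript case and textile wall is better spent on interactive orrery — total rises to 2902 (95 m²).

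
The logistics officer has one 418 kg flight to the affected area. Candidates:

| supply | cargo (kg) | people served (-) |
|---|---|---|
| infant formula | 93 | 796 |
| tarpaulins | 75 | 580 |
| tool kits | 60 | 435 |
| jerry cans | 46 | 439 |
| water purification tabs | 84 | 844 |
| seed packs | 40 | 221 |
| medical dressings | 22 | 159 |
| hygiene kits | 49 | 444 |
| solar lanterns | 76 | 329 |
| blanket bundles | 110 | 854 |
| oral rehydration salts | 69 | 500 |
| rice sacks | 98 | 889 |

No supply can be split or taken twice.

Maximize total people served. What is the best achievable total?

3707

Ranking by ratio (people served/kg): water purification tabs 10.05, jerry cans 9.54, rice sacks 9.07, hygiene kits 9.06.
Greedy by ratio would take infant formula + jerry cans + water purification tabs + medical dressings + hygiene kits + rice sacks: 392 kg used, total 3571.
Replace hygiene kits with tarpaulins: the trade gains 136 net, giving 3707 at 418 kg.
No other feasible combination exceeds 3707.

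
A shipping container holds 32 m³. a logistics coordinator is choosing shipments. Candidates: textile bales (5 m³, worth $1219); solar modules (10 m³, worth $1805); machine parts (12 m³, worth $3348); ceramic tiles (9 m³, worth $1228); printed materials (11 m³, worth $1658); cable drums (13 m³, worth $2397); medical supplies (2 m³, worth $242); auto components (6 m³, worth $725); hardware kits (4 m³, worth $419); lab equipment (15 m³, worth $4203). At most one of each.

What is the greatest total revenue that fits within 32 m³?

Textile bales + machine parts + lab equipment uses 32 of the 32 m³ and totals 8770.

8770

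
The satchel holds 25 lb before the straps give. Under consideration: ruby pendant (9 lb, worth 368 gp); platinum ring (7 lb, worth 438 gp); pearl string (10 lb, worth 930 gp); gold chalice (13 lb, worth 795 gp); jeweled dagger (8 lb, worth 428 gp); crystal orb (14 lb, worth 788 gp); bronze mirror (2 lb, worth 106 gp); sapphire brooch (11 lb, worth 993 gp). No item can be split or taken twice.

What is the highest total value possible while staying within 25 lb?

Ranking by ratio (value/lb): pearl string 93.00, sapphire brooch 90.27, platinum ring 62.57, gold chalice 61.15.
Pearl string + bronze mirror + sapphire brooch uses 23 of the 25 lb and totals 2029.
Runner-up pearl string + sapphire brooch tops out at 1923.

2029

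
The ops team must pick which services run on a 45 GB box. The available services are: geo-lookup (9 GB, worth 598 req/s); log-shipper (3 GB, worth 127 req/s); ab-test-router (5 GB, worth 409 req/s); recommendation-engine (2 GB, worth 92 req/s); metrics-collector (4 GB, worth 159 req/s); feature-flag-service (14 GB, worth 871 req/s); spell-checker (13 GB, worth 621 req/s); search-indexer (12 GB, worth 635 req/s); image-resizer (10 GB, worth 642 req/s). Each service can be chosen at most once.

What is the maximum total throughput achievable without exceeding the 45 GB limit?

2806

Greedy by ratio would take geo-lookup + log-shipper + ab-test-router + recommendation-engine + feature-flag-service + image-resizer: 43 GB used, total 2739.
Dropping recommendation-engine frees 2 GB; slotting in metrics-collector (4 GB) lifts the total to 2806 at 45 GB.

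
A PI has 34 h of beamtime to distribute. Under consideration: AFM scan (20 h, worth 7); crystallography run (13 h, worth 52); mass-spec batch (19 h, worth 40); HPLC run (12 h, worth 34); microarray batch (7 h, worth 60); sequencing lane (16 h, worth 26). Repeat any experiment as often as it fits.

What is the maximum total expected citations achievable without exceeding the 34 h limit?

240

Density check — microarray batch 8.57, crystallography run 4.00, HPLC run 2.83 are the best per h.
The ratio ordering already packs tightly: 4×microarray batch, 28 h, 240.
Nothing else within 34 h beats 240.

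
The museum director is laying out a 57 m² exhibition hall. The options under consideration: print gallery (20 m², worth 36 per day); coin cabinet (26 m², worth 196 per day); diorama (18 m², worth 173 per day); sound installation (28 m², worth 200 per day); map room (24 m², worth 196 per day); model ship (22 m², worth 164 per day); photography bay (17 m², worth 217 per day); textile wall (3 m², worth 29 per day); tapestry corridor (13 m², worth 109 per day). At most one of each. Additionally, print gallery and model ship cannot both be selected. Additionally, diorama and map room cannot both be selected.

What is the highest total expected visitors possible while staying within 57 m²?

554

Taking the top-ratio exhibits first gives diorama + photography bay + textile wall + tapestry corridor for 528 (51 m²).
Dropping textile wall and tapestry corridor frees 16 m²; slotting in model ship (22 m²) lifts the total to 554 at 57 m².
An exhaustive check of the 512 subsets confirms 554.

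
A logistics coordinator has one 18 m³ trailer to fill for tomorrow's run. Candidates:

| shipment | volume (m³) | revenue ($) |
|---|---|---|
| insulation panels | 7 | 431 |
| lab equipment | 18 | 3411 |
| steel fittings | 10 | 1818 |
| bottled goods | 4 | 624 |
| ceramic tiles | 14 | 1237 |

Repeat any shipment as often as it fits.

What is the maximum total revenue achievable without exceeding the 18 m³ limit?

3411

Ranking by ratio (revenue/m³): lab equipment 189.50, steel fittings 181.80, bottled goods 156.00, ceramic tiles 88.36.
Taking lab equipment: 18 m³ used, 3411 in revenue.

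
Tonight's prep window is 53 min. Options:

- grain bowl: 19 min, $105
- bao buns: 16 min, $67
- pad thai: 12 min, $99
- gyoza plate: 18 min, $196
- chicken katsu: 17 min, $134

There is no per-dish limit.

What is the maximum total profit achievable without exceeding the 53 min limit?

526

Filling by ratio: pad thai + 2×gyoza plate for 491, with 5 min left unused.
Dropping pad thai frees 12 min; slotting in chicken katsu (17 min) lifts the total to 526 at 53 min.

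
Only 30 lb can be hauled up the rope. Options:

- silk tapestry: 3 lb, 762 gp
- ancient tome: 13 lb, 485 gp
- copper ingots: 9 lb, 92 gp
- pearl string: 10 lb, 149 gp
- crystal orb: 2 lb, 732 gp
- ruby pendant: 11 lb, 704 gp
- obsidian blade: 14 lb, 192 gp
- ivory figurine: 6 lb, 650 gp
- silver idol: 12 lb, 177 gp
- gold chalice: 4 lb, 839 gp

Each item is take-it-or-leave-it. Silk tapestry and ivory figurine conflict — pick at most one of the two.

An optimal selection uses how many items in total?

5

The maximum value within 30 lb is 3186.
For example silk tapestry + pearl string + crystal orb + ruby pendant + gold chalice achieves it, using 30 lb.
Any selection reaching 3186 contains exactly 5 items.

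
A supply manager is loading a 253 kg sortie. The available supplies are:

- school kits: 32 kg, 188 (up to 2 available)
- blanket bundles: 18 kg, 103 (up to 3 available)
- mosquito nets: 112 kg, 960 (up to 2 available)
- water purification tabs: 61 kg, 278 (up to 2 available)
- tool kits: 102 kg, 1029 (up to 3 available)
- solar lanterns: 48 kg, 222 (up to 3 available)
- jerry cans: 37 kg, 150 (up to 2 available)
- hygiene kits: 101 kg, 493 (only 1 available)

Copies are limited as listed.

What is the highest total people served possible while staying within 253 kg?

2280

A density-first pass picks school kits + 2×tool kits — 2246 at 236 kg.
The 32 kg tied up in school kits is better spent on solar lanterns — total rises to 2280 (252 kg).
No other feasible combination exceeds 2280.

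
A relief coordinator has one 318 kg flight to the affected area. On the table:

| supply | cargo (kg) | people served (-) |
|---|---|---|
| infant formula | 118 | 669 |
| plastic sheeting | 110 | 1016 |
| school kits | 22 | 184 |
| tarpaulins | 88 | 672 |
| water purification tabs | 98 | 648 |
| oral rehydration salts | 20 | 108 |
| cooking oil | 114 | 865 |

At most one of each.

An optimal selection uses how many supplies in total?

3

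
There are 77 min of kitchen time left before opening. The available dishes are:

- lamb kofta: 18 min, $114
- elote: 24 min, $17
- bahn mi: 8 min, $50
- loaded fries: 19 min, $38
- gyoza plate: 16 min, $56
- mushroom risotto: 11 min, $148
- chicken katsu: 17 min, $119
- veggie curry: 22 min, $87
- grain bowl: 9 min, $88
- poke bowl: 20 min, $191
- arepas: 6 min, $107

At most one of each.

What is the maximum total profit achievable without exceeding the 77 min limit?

703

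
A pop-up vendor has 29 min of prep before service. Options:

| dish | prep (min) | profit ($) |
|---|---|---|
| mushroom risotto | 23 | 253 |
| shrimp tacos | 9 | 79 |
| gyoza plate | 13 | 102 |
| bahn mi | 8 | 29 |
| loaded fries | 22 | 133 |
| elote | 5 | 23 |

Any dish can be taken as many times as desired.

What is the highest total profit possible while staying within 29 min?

276

Taking mushroom risotto + elote: 28 min used, 276 in profit.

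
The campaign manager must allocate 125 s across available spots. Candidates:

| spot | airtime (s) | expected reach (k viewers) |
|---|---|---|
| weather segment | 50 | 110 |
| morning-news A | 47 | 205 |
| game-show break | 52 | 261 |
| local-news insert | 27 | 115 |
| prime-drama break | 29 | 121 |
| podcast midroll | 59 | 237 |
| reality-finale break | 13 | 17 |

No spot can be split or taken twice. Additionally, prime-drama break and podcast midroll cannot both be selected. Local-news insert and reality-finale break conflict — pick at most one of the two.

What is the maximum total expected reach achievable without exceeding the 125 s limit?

The ratio heuristic lands on morning-news A + game-show break + reality-finale break (483) but leaves 13 s idle.
The 47 s tied up in morning-news A is better spent on podcast midroll — total rises to 515 (124 s).
Runner-up game-show break + podcast midroll tops out at 498.

515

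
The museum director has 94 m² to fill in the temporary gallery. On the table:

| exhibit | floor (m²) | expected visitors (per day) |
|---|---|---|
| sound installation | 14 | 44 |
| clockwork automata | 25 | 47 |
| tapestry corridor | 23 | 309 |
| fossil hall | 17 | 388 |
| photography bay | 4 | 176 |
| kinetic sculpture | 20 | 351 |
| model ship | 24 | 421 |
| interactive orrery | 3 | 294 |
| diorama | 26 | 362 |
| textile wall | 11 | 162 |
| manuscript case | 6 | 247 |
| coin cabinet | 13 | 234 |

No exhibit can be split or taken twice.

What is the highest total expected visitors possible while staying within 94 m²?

2122

Filling by ratio: fossil hall + photography bay + kinetic sculpture + model ship + interactive orrery + manuscript case + coin cabinet for 2111, with 7 m² left unused.
Replace kinetic sculpture with diorama: the trade gains 11 net, giving 2122 at 93 m².
Next best is fossil hall + photography bay + kinetic sculpture + model ship + interactive orrery + manuscript case + coin cabinet at 2111 (87 m²) — short by 11.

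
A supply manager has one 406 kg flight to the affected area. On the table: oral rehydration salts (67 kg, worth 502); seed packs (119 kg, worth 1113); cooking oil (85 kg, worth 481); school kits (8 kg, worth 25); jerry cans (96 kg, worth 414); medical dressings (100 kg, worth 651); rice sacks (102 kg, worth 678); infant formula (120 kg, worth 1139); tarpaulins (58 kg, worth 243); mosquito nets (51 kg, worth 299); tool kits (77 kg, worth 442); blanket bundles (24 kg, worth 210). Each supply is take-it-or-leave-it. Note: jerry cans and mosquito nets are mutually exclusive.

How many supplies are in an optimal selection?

4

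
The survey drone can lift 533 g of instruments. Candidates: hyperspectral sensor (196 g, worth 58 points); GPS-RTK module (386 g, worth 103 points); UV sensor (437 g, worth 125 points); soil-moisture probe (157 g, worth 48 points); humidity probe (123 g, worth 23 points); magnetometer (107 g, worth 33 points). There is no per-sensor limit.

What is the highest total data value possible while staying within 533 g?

162

Greedy by ratio would take 4×magnetometer: 428 g used, total 132.
The 214 g tied up in 2×magnetometer is better spent on 2×soil-moisture probe — total rises to 162 (528 g).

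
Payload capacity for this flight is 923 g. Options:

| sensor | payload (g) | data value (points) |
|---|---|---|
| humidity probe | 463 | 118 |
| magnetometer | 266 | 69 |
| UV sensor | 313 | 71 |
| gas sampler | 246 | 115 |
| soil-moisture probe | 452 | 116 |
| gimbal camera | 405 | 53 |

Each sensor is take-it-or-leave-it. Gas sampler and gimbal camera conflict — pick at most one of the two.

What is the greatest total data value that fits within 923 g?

255

By data value per g: gas sampler 0.47, magnetometer 0.26, soil-moisture probe 0.26 lead.
Magnetometer + UV sensor + gas sampler uses 825 of the 923 g and totals 255.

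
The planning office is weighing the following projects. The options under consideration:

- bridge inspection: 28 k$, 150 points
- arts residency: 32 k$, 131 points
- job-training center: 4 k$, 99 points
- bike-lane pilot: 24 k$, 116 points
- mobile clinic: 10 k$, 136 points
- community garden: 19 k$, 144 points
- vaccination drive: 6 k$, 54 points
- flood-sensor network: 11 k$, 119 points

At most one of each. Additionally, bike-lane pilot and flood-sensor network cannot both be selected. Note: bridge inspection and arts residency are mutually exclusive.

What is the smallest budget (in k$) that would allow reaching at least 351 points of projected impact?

Look for the lowest-budget combination reaching 351.
job-training center + mobile clinic + flood-sensor network: 354 projected impact at 25 k$.
No combination under 25 k$ hits 351.

25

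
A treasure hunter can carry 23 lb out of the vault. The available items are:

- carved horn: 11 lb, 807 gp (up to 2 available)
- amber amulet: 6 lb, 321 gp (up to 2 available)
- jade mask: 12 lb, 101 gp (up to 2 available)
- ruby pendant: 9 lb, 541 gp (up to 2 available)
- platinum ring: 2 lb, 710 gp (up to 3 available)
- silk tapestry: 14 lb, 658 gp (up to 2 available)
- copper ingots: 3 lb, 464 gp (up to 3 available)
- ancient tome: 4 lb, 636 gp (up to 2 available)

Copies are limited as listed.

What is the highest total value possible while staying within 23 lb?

3×platinum ring + 3×copper ingots + 2×ancient tome uses 23 of the 23 lb and totals 4794.

4794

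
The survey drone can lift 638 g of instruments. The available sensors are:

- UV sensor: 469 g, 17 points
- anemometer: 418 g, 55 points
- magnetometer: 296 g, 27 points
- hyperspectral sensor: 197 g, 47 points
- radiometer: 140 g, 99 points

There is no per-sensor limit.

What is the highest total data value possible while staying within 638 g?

396

Taking 4×radiometer: 560 g used, 396 in data value.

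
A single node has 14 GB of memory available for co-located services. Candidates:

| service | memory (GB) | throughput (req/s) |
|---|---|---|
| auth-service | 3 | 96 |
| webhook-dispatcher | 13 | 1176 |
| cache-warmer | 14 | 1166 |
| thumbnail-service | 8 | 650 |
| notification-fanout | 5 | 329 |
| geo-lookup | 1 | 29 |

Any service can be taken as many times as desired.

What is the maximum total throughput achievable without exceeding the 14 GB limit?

Taking webhook-dispatcher + geo-lookup: 14 GB used, 1205 in throughput.
That's the maximum — no swap from here does better than 1205.

1205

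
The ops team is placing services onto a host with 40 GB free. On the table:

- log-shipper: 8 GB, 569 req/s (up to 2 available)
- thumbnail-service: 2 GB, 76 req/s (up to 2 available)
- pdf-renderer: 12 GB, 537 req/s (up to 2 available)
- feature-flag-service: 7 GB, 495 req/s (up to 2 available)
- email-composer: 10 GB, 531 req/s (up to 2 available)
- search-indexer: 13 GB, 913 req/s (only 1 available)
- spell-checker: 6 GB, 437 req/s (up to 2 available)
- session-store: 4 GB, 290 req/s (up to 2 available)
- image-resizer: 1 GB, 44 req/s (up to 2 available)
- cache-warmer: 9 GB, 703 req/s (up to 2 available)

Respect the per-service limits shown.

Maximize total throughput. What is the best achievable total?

2992

Ranking by ratio (throughput/GB): cache-warmer 78.11, spell-checker 72.83, session-store 72.50.
Taking the top-ratio services first gives 2×spell-checker + 2×session-store + 2×image-resizer + 2×cache-warmer for 2948 (40 GB).
The 8 GB tied up in spell-checker and 2×image-resizer is better spent on log-shipper — total rises to 2992 (40 GB).
No other feasible combination exceeds 2992.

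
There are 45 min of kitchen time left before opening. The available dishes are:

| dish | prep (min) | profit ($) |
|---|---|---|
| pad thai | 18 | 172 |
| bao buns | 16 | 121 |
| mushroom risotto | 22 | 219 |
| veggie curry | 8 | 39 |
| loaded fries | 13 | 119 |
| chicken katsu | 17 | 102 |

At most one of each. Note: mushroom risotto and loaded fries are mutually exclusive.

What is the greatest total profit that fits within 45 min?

The ratio ordering already packs tightly: pad thai + mushroom risotto, 40 min, 391.

391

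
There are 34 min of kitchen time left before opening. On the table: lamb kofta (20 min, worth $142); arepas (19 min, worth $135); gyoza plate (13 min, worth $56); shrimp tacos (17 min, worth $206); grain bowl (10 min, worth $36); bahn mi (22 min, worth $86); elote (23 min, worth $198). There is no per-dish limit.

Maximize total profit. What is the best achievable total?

412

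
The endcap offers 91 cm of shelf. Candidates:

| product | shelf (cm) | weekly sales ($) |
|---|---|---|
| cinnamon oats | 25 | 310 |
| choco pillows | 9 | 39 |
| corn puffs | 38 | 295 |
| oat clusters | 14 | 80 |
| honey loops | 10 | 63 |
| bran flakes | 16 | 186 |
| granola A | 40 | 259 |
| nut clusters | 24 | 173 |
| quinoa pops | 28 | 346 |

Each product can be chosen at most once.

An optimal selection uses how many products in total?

Optimal total is 951.
cinnamon oats + corn puffs + quinoa pops hits 951 at 91 cm.
Any selection reaching 951 contains exactly 3 products.

3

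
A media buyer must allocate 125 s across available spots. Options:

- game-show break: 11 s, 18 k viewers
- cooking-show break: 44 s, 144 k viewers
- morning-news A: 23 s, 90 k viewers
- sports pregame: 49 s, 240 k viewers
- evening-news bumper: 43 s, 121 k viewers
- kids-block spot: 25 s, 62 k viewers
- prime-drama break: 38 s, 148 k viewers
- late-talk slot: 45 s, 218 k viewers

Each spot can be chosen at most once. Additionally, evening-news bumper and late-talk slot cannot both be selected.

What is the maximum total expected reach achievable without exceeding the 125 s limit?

548

The ratio ordering already packs tightly: morning-news A + sports pregame + late-talk slot, 117 s, 548.
The closest alternative, sports pregame + kids-block spot + late-talk slot, reaches only 520.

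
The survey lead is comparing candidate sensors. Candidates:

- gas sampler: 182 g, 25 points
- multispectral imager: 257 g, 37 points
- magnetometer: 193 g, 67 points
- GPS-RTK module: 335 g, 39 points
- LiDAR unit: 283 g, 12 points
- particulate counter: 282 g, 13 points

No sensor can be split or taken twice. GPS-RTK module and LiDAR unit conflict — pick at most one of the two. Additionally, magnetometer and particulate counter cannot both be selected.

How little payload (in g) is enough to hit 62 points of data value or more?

193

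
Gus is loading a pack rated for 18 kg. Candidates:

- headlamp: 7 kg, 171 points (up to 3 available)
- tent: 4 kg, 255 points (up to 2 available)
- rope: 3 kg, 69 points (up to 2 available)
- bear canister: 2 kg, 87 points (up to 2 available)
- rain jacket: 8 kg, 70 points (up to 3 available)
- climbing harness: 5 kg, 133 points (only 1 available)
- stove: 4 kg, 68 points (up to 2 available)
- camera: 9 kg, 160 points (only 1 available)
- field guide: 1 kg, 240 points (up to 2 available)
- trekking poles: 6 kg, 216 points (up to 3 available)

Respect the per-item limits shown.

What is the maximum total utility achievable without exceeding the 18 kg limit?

By utility per kg: field guide 240.00, tent 63.75, bear canister 43.50, trekking poles 36.00 lead.
The ratio heuristic lands on 2×tent + rope + 2×bear canister + 2×field guide (1233) but leaves 1 kg idle.
Dropping rope and bear canister frees 5 kg; slotting in trekking poles (6 kg) lifts the total to 1293 at 18 kg.
Every other selection either busts 18 kg or exceeds an availability limit or fails to beat 1293.

1293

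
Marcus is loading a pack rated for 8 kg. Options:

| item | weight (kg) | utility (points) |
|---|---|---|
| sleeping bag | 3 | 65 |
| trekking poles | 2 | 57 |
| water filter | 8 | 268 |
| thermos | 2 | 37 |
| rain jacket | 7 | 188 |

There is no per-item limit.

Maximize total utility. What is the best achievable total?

Ranking by ratio (utility/kg): water filter 33.50, trekking poles 28.50, rain jacket 26.86.
Taking water filter: 8 kg used, 268 in utility.
No other feasible combination exceeds 268.

268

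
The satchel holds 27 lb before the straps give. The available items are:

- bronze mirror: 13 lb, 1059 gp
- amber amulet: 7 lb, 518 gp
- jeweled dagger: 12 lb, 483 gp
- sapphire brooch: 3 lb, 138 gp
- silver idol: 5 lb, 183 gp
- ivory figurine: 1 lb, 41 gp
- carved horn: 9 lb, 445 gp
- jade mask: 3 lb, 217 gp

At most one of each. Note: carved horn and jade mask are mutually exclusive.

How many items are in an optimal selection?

5

Best achievable value is 1973.
bronze mirror + amber amulet + sapphire brooch + ivory figurine + jade mask hits 1973 at 27 lb.
Every optimal selection uses 5 items.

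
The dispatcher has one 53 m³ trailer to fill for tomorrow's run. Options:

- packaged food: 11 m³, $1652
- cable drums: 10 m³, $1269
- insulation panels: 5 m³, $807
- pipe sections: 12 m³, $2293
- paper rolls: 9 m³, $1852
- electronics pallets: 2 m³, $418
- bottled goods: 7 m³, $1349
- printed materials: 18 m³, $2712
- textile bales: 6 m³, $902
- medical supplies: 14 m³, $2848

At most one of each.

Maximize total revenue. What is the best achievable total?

10051

Greedy by ratio would take insulation panels + pipe sections + paper rolls + electronics pallets + bottled goods + medical supplies: 49 m³ used, total 9567.
Replace electronics pallets with textile bales: the trade gains 484 net, giving 10051 at 53 m³.
Next best is packaged food + pipe sections + paper rolls + bottled goods + medical supplies at 9994 (53 m³) — short by 57.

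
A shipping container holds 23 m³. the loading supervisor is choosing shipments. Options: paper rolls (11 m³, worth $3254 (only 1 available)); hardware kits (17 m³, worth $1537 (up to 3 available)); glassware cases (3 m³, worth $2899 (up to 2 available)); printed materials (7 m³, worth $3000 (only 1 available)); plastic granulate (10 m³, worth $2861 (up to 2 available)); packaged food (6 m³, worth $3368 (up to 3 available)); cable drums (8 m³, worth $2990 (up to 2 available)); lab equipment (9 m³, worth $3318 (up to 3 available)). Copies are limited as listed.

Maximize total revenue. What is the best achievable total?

13003

Greedy by ratio would take 2×glassware cases + 2×packaged food: 18 m³ used, total 12534.
Dropping glassware cases frees 3 m³; slotting in packaged food (6 m³) lifts the total to 13003 at 21 m³.
Nothing else within 23 m³ beats 13003.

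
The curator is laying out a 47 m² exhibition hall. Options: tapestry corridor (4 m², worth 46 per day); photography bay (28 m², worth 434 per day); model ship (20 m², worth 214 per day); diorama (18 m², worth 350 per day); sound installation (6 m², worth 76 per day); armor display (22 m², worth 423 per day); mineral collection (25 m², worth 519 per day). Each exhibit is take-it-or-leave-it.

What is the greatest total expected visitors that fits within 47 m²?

942

A density-first pass picks tapestry corridor + diorama + mineral collection — 915 at 47 m².
Dropping tapestry corridor and diorama frees 22 m²; slotting in armor display (22 m²) lifts the total to 942 at 47 m².
Runner-up tapestry corridor + diorama + mineral collection tops out at 915.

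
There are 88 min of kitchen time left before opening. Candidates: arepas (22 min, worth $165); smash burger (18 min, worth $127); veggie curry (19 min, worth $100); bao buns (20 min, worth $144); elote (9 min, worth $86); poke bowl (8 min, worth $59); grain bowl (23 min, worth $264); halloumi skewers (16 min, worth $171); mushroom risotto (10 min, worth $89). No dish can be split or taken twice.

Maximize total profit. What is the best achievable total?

834

By profit per min: grain bowl 11.48, halloumi skewers 10.69, elote 9.56 lead.
Taking arepas + elote + poke bowl + grain bowl + halloumi skewers + mushroom risotto: 88 min used, 834 in profit.
An exhaustive check of the 512 subsets confirms 834.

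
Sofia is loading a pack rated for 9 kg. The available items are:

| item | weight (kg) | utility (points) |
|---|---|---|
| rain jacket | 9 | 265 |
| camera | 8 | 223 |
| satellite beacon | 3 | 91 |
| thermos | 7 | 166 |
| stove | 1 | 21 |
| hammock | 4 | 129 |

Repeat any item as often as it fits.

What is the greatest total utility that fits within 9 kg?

279

Stove + 2×hammock uses 9 of the 9 kg and totals 279.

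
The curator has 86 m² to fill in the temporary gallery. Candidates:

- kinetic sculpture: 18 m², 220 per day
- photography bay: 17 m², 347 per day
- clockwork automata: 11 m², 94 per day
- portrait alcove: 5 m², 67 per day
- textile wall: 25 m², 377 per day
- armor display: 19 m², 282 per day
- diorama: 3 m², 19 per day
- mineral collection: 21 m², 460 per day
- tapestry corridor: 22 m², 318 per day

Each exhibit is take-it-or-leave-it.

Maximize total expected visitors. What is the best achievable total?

By expected visitors per m²: mineral collection 21.90, photography bay 20.41, textile wall 15.08, armor display 14.84 lead.
The ratio heuristic lands on photography bay + textile wall + armor display + diorama + mineral collection (1485) but leaves 1 m² idle.
Dropping armor display and diorama frees 22 m²; slotting in tapestry corridor (22 m²) lifts the total to 1502 at 85 m².
That's the maximum — no swap from here does better than 1502.

1502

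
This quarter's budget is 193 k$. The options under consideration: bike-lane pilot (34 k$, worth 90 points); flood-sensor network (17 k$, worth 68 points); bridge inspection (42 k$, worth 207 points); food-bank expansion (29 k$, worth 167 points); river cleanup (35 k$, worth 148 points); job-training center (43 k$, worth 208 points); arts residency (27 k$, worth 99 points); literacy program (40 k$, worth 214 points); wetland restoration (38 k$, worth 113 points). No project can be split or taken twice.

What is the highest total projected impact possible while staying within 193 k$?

Best packing: bridge inspection + food-bank expansion + river cleanup + job-training center + literacy program — 189 k$, 944 total.
Runner-up bridge inspection + food-bank expansion + job-training center + literacy program + wetland restoration tops out at 909.

944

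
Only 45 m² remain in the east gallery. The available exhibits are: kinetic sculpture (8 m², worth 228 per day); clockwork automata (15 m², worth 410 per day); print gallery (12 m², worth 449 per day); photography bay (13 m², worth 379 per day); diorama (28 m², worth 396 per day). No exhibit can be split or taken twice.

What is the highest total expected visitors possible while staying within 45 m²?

1238

Greedy by ratio would take kinetic sculpture + print gallery + photography bay: 33 m² used, total 1056.
The 8 m² tied up in kinetic sculpture is better spent on clockwork automata — total rises to 1238 (40 m²).
Next best is kinetic sculpture + clockwork automata + print gallery at 1087 (35 m²) — short by 151.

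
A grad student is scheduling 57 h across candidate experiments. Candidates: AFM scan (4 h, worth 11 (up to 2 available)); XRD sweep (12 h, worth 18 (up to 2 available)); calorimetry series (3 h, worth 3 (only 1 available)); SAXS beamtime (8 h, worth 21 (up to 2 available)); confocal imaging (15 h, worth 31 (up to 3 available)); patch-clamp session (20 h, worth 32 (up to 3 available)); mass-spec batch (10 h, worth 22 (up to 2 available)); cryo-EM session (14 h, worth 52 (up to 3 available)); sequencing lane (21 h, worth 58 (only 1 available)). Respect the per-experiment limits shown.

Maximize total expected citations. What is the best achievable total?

By expected citations per h: cryo-EM session 3.71, sequencing lane 2.76, AFM scan 2.75 lead.
The ratio heuristic lands on 2×AFM scan + calorimetry series + 3×cryo-EM session (181) but leaves 4 h idle.
Replace AFM scan with SAXS beamtime: the trade gains 10 net, giving 191 at 57 h.
Nothing else within 57 h beats 191.

191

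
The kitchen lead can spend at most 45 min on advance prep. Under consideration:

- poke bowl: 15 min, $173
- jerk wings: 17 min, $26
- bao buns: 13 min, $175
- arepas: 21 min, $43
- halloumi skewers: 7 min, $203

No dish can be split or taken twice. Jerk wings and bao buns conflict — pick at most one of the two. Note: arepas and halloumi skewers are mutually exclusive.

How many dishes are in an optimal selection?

3

Best achievable profit is 551.
For example poke bowl + bao buns + halloumi skewers achieves it, using 35 min.
All optima have 3 dishes.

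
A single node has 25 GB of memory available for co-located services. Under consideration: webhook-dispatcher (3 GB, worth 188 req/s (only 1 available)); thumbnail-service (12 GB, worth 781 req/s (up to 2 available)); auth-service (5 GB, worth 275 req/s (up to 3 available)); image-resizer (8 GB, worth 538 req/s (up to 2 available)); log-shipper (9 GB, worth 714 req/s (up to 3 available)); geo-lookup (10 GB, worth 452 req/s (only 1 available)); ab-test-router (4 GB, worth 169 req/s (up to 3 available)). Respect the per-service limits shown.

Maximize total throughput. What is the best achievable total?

Ranking by ratio (throughput/GB): log-shipper 79.33, image-resizer 67.25, thumbnail-service 65.08, webhook-dispatcher 62.67.
Taking the top-ratio services first gives webhook-dispatcher + 2×log-shipper + ab-test-router for 1785 (25 GB).
Dropping webhook-dispatcher and log-shipper and ab-test-router frees 16 GB; slotting in 2×image-resizer (16 GB) lifts the total to 1790 at 25 GB.

1790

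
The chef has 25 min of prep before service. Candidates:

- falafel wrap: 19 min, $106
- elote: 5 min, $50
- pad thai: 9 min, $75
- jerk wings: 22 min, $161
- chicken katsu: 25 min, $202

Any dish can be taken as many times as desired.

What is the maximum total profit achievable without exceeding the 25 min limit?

250

Ranking by ratio (profit/min): elote 10.00, pad thai 8.33, chicken katsu 8.08.
Best packing: 5×elote — 25 min, 250 total.
Every other selection either busts 25 min or fails to beat 250.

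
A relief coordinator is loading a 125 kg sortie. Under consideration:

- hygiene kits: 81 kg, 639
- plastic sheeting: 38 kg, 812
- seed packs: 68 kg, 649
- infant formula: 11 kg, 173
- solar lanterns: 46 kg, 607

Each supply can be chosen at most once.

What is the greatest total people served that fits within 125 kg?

1634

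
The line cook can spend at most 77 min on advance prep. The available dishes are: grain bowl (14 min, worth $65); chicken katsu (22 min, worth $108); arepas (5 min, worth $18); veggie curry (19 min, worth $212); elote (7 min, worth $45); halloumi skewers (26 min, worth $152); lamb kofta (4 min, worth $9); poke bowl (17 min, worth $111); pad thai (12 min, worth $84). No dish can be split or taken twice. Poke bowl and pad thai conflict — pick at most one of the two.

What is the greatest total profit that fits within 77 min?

Best packing: grain bowl + veggie curry + halloumi skewers + poke bowl — 76 min, 540 total.
The closest alternative, arepas + veggie curry + elote + halloumi skewers + poke bowl, reaches only 538.

540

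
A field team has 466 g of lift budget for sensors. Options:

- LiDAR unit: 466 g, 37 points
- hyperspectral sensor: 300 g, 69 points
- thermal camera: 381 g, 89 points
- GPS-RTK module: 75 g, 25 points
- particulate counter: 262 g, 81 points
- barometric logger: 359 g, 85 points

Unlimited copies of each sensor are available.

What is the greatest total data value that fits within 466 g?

6×GPS-RTK module uses 450 of the 466 g and totals 150.
No other feasible combination exceeds 150.

150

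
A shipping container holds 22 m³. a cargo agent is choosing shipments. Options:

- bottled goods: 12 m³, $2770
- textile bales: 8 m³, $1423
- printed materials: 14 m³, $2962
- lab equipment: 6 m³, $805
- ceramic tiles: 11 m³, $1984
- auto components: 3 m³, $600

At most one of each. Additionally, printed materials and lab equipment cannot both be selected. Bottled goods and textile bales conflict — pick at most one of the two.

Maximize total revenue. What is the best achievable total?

Density check — bottled goods 230.83, printed materials 211.57, auto components 200.00 are the best per m³.
A density-first pass picks bottled goods + lab equipment + auto components — 4175 at 21 m³.
Reworking the packing: textile bales + printed materials uses 22 m³ and improves the total to 4385.
That's the maximum — no feasible swap from here does better than 4385.

4385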